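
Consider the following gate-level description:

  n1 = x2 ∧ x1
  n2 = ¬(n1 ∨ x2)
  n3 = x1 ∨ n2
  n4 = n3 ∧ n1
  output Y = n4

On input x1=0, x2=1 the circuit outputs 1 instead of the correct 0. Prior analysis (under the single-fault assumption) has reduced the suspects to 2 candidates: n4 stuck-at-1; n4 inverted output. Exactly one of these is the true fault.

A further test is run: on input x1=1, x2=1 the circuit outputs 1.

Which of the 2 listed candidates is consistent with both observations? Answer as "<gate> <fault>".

n4 stuck-at-1

Evaluate each candidate on input x1=1, x2=1:
  n4 stuck-at-1: n1=1, n2=0, n3=1, n4=1 [stuck-at-1] → 1 — matches
  n4 inverted output: n1=1, n2=0, n3=1, n4=0 [inverted output] → 0 — eliminated
Only n4 stuck-at-1 reproduces the observed 1.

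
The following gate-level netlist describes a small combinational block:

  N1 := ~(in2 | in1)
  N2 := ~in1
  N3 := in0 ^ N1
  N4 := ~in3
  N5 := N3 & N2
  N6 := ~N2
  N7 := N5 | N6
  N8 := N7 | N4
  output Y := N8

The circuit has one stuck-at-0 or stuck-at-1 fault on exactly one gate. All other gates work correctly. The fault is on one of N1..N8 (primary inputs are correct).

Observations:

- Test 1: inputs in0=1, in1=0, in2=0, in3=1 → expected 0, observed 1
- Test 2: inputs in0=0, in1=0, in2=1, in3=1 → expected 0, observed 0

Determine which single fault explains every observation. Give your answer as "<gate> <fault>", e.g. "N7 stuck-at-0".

N1 stuck-at-0

Fault-free values for test 1 (in0=1, in1=0, in2=0, in3=1): N1=1, N2=1, N3=0, N4=0, N5=0, N6=0, N7=0, N8=0, giving Y=0. Observed 1.
Test 1: faults giving observed 1 are {N1 stuck-at-0, N2 stuck-at-0, N3 stuck-at-1, N4 stuck-at-1, N5 stuck-at-1, N6 stuck-at-1, N7 stuck-at-1, N8 stuck-at-1}.
Test 2 (in0=0, in1=0, in2=1, in3=1): fault-free N1=0, N2=1, N3=0, N4=0, N5=0, N6=0, N7=0, N8=0 → 0; observed 0. Eliminates N2 stuck-at-0, N3 stuck-at-1, N4 stuck-at-1, N5 stuck-at-1, N6 stuck-at-1, N7 stuck-at-1, N8 stuck-at-1.
Only N1 stuck-at-0 is consistent with every test.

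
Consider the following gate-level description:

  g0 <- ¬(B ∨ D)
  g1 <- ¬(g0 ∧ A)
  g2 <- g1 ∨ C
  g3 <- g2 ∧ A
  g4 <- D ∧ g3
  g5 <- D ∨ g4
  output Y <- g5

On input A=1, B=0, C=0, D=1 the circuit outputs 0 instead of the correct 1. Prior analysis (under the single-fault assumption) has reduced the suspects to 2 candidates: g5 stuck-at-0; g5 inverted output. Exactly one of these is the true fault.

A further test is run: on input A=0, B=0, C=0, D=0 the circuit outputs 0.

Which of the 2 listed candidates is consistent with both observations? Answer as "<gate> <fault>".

g5 stuck-at-0

Evaluate each candidate on input A=0, B=0, C=0, D=0:
  g5 stuck-at-0: g0=1, g1=1, g2=1, g3=0, g4=0, g5=0 [stuck-at-0] → 0 — matches
  g5 inverted output: g0=1, g1=1, g2=1, g3=0, g4=0, g5=1 [inverted output] → 1 — eliminated
Only g5 stuck-at-0 reproduces the observed 0.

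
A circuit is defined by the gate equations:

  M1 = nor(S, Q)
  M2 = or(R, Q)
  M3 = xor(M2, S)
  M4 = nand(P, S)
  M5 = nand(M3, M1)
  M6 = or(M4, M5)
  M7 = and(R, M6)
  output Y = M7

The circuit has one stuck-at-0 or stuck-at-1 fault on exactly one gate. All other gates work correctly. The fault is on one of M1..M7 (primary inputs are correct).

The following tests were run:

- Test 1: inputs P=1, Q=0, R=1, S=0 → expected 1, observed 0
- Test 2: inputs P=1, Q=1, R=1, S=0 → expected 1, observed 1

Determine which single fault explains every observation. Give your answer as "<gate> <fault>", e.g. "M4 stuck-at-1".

M4 stuck-at-0

Fault-free values for test 1 (P=1, Q=0, R=1, S=0): M1=1, M2=1, M3=1, M4=1, M5=0, M6=1, M7=1, giving Y=1. Observed 0.
Test 1: faults giving observed 0 are {M4 stuck-at-0, M6 stuck-at-0, M7 stuck-at-0}.
Test 2 (P=1, Q=1, R=1, S=0): fault-free M1=0, M2=1, M3=1, M4=1, M5=1, M6=1, M7=1 → 1; observed 1. Eliminates M6 stuck-at-0, M7 stuck-at-0.
Only M4 stuck-at-0 is consistent with every test.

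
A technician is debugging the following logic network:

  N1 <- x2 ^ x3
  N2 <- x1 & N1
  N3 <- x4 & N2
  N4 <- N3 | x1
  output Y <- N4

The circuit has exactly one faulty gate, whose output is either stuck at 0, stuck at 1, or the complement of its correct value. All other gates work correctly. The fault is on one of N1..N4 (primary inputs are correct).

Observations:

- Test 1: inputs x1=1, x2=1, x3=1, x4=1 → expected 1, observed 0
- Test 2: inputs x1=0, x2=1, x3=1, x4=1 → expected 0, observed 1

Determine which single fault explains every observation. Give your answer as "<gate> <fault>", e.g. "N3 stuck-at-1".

N4 inverted output

Fault-free values for test 1 (x1=1, x2=1, x3=1, x4=1): N1=0, N2=0, N3=0, N4=1, giving Y=1. Observed 0.
Test 1: faults giving observed 0 are {N4 stuck-at-0, N4 inverted output}.
Test 2 (x1=0, x2=1, x3=1, x4=1): fault-free N1=0, N2=0, N3=0, N4=0 → 0; observed 1. Eliminates N4 stuck-at-0.
Only N4 inverted output is consistent with every test.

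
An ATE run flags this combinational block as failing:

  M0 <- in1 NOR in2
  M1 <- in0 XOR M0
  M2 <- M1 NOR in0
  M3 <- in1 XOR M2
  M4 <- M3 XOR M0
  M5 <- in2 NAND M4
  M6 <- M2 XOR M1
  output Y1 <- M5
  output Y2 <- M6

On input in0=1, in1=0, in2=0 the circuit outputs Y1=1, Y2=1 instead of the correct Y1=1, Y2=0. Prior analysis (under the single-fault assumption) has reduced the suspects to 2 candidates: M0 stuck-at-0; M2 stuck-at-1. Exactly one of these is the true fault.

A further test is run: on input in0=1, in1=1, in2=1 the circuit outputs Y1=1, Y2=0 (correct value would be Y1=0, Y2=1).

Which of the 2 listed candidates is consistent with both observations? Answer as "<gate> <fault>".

Evaluate each candidate on input in0=1, in1=1, in2=1:
  M0 stuck-at-0: M0=0 [stuck-at-0], M1=1, M2=0, M3=1, M4=1, M5=0, M6=1 → Y1=0, Y2=1 — eliminated
  M2 stuck-at-1: M0=0, M1=1, M2=1 [stuck-at-1], M3=0, M4=0, M5=1, M6=0 → Y1=1, Y2=0 — matches
Only M2 stuck-at-1 reproduces the observed Y1=1, Y2=0.

M2 stuck-at-1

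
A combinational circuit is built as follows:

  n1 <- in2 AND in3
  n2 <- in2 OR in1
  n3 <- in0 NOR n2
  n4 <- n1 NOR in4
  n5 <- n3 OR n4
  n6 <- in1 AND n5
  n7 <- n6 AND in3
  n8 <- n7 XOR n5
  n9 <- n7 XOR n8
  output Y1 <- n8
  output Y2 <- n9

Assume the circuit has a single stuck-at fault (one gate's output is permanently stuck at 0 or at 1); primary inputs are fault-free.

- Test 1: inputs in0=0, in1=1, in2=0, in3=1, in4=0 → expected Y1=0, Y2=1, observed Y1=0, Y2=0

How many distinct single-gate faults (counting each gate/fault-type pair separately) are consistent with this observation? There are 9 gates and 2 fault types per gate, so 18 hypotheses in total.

Fault-free: n1=0, n2=1, n3=0, n4=1, n5=1, n6=1, n7=1, n8=0, n9=1 → Y1=0, Y2=1. Observed Y1=0, Y2=0.
  n1: stuck-at-1 ✓; others ✗
  n2: none of the 2 fault types match ✗
  n3: none of the 2 fault types match ✗
  n4: stuck-at-0 ✓; others ✗
  n5: stuck-at-0 ✓; others ✗
  n6: none of the 2 fault types match ✗
  n7: none of the 2 fault types match ✗
  n8: none of the 2 fault types match ✗
  n9: stuck-at-0 ✓; others ✗
Consistent faults: {n1 stuck-at-1, n4 stuck-at-0, n5 stuck-at-0, n9 stuck-at-0} — 4 in all.

4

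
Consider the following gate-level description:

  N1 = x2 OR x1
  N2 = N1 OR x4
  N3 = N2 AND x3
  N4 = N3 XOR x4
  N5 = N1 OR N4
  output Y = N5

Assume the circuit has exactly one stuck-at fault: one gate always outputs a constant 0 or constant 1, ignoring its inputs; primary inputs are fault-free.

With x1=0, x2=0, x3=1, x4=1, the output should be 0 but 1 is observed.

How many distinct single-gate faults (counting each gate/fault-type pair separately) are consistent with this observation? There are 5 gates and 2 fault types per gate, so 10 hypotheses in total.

Fault-free: N1=0, N2=1, N3=1, N4=0, N5=0 → 0. Observed 1.
  N1 stuck-at-0: output 0 ✗
  N1 stuck-at-1: output 1 ✓
  N2 stuck-at-0: output 1 ✓
  N2 stuck-at-1: output 0 ✗
  N3 stuck-at-0: output 1 ✓
  N3 stuck-at-1: output 0 ✗
  N4 stuck-at-0: output 0 ✗
  N4 stuck-at-1: output 1 ✓
  N5 stuck-at-0: output 0 ✗
  N5 stuck-at-1: output 1 ✓
Consistent faults: {N1 stuck-at-1, N2 stuck-at-0, N3 stuck-at-0, N4 stuck-at-1, N5 stuck-at-1} — 5 in all.

5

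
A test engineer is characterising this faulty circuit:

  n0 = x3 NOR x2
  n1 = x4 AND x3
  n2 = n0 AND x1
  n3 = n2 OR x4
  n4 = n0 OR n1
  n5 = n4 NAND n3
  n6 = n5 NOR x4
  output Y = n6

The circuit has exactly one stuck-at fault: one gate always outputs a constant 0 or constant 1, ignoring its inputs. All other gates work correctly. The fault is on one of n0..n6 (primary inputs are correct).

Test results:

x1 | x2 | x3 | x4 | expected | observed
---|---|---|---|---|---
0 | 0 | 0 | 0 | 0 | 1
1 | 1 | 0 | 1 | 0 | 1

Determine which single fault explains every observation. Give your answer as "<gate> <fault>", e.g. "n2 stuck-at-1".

n6 stuck-at-1

Fault-free values for test 1 (x1=0, x2=0, x3=0, x4=0): n0=1, n1=0, n2=0, n3=0, n4=1, n5=1, n6=0, giving Y=0. Observed 1.
Test 1: faults giving observed 1 are {n2 stuck-at-1, n3 stuck-at-1, n5 stuck-at-0, n6 stuck-at-1}.
Test 2 (x1=1, x2=1, x3=0, x4=1): fault-free n0=0, n1=0, n2=0, n3=1, n4=0, n5=1, n6=0 → 0; observed 1. Eliminates n2 stuck-at-1, n3 stuck-at-1, n5 stuck-at-0.
Only n6 stuck-at-1 is consistent with every test.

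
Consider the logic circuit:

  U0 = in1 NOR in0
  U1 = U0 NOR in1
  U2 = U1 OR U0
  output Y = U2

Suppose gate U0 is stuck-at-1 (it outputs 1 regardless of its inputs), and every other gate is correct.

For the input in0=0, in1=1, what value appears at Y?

1

Propagate with U0 forced: U0=1 [stuck-at-1], U1=0, U2=1.
So Y = 1. (Without the fault it would be 0.)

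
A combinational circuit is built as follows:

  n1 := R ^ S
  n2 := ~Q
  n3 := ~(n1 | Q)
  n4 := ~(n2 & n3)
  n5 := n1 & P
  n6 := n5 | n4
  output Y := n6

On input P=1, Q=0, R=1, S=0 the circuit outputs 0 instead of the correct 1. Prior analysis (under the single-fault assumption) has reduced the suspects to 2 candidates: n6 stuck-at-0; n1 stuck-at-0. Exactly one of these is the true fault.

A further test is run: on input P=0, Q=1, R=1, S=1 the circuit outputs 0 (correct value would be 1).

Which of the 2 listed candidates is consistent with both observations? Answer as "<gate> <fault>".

Evaluate each candidate on input P=0, Q=1, R=1, S=1:
  n6 stuck-at-0: n1=0, n2=0, n3=0, n4=1, n5=0, n6=0 [stuck-at-0] → 0 — matches
  n1 stuck-at-0: n1=0 [stuck-at-0], n2=0, n3=0, n4=1, n5=0, n6=1 → 1 — eliminated
Only n6 stuck-at-0 reproduces the observed 0.

n6 stuck-at-0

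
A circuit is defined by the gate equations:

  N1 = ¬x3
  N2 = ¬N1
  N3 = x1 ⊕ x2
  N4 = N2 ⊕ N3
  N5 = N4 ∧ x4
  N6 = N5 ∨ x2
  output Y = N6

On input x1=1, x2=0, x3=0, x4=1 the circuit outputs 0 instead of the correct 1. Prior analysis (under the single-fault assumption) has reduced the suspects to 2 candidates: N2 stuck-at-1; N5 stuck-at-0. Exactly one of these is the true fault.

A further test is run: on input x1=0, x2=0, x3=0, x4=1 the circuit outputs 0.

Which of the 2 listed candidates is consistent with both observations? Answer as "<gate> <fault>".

Evaluate each candidate on input x1=0, x2=0, x3=0, x4=1:
  N2 stuck-at-1: N1=1, N2=1 [stuck-at-1], N3=0, N4=1, N5=1, N6=1 → 1 — eliminated
  N5 stuck-at-0: N1=1, N2=0, N3=0, N4=0, N5=0 [stuck-at-0], N6=0 → 0 — matches
Only N5 stuck-at-0 reproduces the observed 0.

N5 stuck-at-0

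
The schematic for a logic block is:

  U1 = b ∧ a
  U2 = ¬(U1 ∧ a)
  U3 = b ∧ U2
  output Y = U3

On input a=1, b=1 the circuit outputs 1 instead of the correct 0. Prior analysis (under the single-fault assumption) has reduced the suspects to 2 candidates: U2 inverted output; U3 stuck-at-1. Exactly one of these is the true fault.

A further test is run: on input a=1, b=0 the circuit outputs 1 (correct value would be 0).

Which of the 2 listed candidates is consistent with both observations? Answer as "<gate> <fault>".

U3 stuck-at-1

Evaluate each candidate on input a=1, b=0:
  U2 inverted output: U1=0, U2=0 [inverted output], U3=0 → 0 — eliminated
  U3 stuck-at-1: U1=0, U2=1, U3=1 [stuck-at-1] → 1 — matches
Only U3 stuck-at-1 reproduces the observed 1.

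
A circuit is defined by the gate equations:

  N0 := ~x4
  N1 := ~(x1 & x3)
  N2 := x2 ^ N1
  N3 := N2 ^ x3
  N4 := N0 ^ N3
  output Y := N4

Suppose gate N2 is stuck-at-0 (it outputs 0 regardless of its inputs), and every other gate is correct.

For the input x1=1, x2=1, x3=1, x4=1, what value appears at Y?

Propagate with N2 forced: N0=0, N1=0, N2=0 [stuck-at-0], N3=1, N4=1.
So Y = 1. (Without the fault it would be 0.)

1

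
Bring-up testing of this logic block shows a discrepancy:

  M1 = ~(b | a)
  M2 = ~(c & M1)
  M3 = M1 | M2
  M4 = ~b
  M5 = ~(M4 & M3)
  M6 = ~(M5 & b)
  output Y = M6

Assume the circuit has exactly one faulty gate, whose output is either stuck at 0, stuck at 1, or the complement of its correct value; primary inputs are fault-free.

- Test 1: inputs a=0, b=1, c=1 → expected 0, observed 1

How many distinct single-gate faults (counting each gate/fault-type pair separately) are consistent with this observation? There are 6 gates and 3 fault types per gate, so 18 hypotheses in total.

Fault-free: M1=0, M2=1, M3=1, M4=0, M5=1, M6=0 → 0. Observed 1.
  M1: none of the 3 fault types match ✗
  M2: none of the 3 fault types match ✗
  M3: none of the 3 fault types match ✗
  M4: stuck-at-1, inverted output ✓; others ✗
  M5: stuck-at-0, inverted output ✓; others ✗
  M6: stuck-at-1, inverted output ✓; others ✗
Consistent faults: {M4 stuck-at-1, M4 inverted output, M5 stuck-at-0, M5 inverted output, M6 stuck-at-1, M6 inverted output} — 6 in all.

6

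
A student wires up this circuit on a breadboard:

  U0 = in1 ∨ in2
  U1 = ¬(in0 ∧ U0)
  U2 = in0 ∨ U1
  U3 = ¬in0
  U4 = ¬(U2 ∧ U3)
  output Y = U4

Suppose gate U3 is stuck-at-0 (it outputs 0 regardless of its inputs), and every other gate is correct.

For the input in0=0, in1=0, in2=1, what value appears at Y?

1

Propagate with U3 forced: U0=1, U1=1, U2=1, U3=0 [stuck-at-0], U4=1.
So Y = 1. (Without the fault it would be 0.)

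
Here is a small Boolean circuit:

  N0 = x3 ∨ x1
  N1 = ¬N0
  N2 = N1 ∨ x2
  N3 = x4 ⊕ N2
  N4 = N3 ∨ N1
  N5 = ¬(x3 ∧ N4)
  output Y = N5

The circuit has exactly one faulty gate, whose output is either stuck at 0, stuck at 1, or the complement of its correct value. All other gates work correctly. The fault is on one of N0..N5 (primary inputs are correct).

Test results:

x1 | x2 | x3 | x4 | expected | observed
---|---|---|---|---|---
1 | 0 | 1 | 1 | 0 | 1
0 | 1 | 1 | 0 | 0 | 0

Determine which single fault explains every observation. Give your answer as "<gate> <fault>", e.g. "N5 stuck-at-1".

N2 stuck-at-1

Fault-free values for test 1 (x1=1, x2=0, x3=1, x4=1): N0=1, N1=0, N2=0, N3=1, N4=1, N5=0, giving Y=0. Observed 1.
Test 1: faults giving observed 1 are {N2 stuck-at-1, N2 inverted output, N3 stuck-at-0, N3 inverted output, N4 stuck-at-0, N4 inverted output, N5 stuck-at-1, N5 inverted output}.
Test 2 (x1=0, x2=1, x3=1, x4=0): fault-free N0=1, N1=0, N2=1, N3=1, N4=1, N5=0 → 0; observed 0. Eliminates N2 inverted output, N3 stuck-at-0, N3 inverted output, N4 stuck-at-0, N4 inverted output, N5 stuck-at-1, N5 inverted output.
Only N2 stuck-at-1 is consistent with every test.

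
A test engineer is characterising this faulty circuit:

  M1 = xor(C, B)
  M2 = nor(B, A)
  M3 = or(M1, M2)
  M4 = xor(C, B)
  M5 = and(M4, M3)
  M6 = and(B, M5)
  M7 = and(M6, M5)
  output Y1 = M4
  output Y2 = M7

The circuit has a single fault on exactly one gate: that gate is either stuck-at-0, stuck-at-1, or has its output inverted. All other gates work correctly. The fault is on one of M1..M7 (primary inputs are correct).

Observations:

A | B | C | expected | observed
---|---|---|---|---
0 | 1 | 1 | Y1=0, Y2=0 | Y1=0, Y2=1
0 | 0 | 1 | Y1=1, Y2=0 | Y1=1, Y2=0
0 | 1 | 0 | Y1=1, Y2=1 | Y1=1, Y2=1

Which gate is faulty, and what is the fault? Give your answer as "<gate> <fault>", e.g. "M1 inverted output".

Fault-free values for test 1 (A=0, B=1, C=1): M1=0, M2=0, M3=0, M4=0, M5=0, M6=0, M7=0, giving Y1=0, Y2=0. Observed Y1=0, Y2=1.
Test 1: faults giving observed Y1=0, Y2=1 are {M5 stuck-at-1, M5 inverted output, M7 stuck-at-1, M7 inverted output}.
Test 2 (A=0, B=0, C=1): fault-free M1=1, M2=1, M3=1, M4=1, M5=1, M6=0, M7=0 → Y1=1, Y2=0; observed Y1=1, Y2=0. Eliminates M7 stuck-at-1, M7 inverted output.
Test 3 (A=0, B=1, C=0): fault-free M1=1, M2=0, M3=1, M4=1, M5=1, M6=1, M7=1 → Y1=1, Y2=1; observed Y1=1, Y2=1. Eliminates M5 inverted output.
Only M5 stuck-at-1 is consistent with every test.

M5 stuck-at-1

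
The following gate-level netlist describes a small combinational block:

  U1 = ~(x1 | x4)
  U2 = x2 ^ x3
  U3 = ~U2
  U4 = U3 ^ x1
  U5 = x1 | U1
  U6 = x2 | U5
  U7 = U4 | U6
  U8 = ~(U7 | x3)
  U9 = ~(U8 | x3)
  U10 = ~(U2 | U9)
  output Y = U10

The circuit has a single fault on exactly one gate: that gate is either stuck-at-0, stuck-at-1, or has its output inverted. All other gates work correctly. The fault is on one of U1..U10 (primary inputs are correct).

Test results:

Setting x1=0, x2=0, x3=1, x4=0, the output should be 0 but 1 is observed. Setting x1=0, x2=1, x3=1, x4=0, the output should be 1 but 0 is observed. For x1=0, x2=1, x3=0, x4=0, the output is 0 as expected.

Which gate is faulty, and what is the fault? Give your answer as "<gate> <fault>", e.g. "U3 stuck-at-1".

Fault-free values for test 1 (x1=0, x2=0, x3=1, x4=0): U1=1, U2=1, U3=0, U4=0, U5=1, U6=1, U7=1, U8=0, U9=0, U10=0, giving Y=0. Observed 1.
Test 1: faults giving observed 1 are {U2 stuck-at-0, U2 inverted output, U10 stuck-at-1, U10 inverted output}.
Test 2 (x1=0, x2=1, x3=1, x4=0): fault-free U1=1, U2=0, U3=1, U4=1, U5=1, U6=1, U7=1, U8=0, U9=0, U10=1 → 1; observed 0. Eliminates U2 stuck-at-0, U10 stuck-at-1.
Test 3 (x1=0, x2=1, x3=0, x4=0): fault-free U1=1, U2=1, U3=0, U4=0, U5=1, U6=1, U7=1, U8=0, U9=1, U10=0 → 0; observed 0. Eliminates U10 inverted output.
Only U2 inverted output is consistent with every test.

U2 inverted output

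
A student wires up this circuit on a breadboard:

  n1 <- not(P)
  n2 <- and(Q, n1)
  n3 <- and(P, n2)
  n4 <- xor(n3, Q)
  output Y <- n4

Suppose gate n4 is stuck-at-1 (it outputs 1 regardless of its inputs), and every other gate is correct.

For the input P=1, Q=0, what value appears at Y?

Propagate with n4 forced: n1=0, n2=0, n3=0, n4=1 [stuck-at-1].
So Y = 1. (Without the fault it would be 0.)

1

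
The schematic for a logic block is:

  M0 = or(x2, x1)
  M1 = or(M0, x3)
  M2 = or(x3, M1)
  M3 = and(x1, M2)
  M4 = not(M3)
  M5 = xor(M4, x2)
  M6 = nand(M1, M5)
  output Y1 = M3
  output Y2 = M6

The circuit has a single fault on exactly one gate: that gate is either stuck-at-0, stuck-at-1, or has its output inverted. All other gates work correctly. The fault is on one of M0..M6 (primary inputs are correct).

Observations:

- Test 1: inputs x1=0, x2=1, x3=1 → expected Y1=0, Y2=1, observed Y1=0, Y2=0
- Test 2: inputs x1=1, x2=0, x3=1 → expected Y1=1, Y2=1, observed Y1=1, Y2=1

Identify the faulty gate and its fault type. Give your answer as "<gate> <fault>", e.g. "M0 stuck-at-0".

M4 stuck-at-0

Fault-free values for test 1 (x1=0, x2=1, x3=1): M0=1, M1=1, M2=1, M3=0, M4=1, M5=0, M6=1, giving Y1=0, Y2=1. Observed Y1=0, Y2=0.
Test 1: faults giving observed Y1=0, Y2=0 are {M4 stuck-at-0, M4 inverted output, M5 stuck-at-1, M5 inverted output, M6 stuck-at-0, M6 inverted output}.
Test 2 (x1=1, x2=0, x3=1): fault-free M0=1, M1=1, M2=1, M3=1, M4=0, M5=0, M6=1 → Y1=1, Y2=1; observed Y1=1, Y2=1. Eliminates M4 inverted output, M5 stuck-at-1, M5 inverted output, M6 stuck-at-0, M6 inverted output.
Only M4 stuck-at-0 is consistent with every test.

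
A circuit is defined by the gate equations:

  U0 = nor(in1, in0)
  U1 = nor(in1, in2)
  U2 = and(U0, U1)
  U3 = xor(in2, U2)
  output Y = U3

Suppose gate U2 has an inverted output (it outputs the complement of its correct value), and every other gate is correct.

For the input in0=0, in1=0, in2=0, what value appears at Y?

Propagate with U2 forced: U0=1, U1=1, U2=0 [inverted output], U3=0.
So Y = 0. (Without the fault it would be 1.)

0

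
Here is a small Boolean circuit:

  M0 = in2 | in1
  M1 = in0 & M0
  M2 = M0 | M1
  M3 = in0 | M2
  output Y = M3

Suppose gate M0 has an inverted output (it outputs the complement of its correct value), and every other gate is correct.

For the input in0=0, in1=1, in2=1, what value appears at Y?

Propagate with M0 forced: M0=0 [inverted output], M1=0, M2=0, M3=0.
So Y = 0. (Without the fault it would be 1.)

0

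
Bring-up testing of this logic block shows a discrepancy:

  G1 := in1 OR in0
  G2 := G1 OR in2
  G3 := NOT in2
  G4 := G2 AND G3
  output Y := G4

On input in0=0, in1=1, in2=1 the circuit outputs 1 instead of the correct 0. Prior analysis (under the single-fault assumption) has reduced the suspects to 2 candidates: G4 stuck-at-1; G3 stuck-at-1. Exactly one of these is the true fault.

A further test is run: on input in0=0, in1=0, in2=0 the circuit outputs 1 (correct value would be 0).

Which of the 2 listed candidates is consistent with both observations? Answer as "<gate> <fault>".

G4 stuck-at-1

Evaluate each candidate on input in0=0, in1=0, in2=0:
  G4 stuck-at-1: G1=0, G2=0, G3=1, G4=1 [stuck-at-1] → 1 — matches
  G3 stuck-at-1: G1=0, G2=0, G3=1 [stuck-at-1], G4=0 → 0 — eliminated
Only G4 stuck-at-1 reproduces the observed 1.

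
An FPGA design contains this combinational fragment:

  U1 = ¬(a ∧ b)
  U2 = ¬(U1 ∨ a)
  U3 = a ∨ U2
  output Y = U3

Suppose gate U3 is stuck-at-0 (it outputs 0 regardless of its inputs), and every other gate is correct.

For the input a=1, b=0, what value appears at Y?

0

Propagate with U3 forced: U1=1, U2=0, U3=0 [stuck-at-0].
So Y = 0. (Without the fault it would be 1.)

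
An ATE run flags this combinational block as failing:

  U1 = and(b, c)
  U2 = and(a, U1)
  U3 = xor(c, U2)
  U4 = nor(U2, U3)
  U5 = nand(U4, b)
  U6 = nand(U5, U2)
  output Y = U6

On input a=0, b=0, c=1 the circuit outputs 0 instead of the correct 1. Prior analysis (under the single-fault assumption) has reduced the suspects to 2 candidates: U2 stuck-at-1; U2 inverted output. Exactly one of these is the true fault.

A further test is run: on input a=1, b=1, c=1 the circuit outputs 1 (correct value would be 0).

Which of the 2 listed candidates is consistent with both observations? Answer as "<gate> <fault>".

U2 inverted output

Evaluate each candidate on input a=1, b=1, c=1:
  U2 stuck-at-1: U1=1, U2=1 [stuck-at-1], U3=0, U4=0, U5=1, U6=0 → 0 — eliminated
  U2 inverted output: U1=1, U2=0 [inverted output], U3=1, U4=0, U5=1, U6=1 → 1 — matches
Only U2 inverted output reproduces the observed 1.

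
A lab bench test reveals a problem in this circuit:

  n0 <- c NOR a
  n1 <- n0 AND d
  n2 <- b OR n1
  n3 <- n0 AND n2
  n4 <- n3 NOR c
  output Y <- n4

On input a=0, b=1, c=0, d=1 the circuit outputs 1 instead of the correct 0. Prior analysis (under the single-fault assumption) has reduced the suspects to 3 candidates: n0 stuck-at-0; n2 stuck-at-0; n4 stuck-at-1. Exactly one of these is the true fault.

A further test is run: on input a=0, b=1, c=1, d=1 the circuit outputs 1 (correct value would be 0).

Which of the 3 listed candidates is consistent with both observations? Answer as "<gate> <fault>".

Evaluate each candidate on input a=0, b=1, c=1, d=1:
  n0 stuck-at-0: n0=0 [stuck-at-0], n1=0, n2=1, n3=0, n4=0 → 0 — eliminated
  n2 stuck-at-0: n0=0, n1=0, n2=0 [stuck-at-0], n3=0, n4=0 → 0 — eliminated
  n4 stuck-at-1: n0=0, n1=0, n2=1, n3=0, n4=1 [stuck-at-1] → 1 — matches
Only n4 stuck-at-1 reproduces the observed 1.

n4 stuck-at-1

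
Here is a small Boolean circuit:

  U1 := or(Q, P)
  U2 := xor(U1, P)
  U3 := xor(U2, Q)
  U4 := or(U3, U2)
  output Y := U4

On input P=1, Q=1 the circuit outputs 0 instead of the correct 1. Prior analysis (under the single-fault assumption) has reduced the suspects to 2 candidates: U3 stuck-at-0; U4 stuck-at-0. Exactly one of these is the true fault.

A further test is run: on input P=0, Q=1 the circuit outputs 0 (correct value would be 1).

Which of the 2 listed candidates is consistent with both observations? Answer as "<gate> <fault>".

U4 stuck-at-0

Evaluate each candidate on input P=0, Q=1:
  U3 stuck-at-0: U1=1, U2=1, U3=0 [stuck-at-0], U4=1 → 1 — eliminated
  U4 stuck-at-0: U1=1, U2=1, U3=0, U4=0 [stuck-at-0] → 0 — matches
Only U4 stuck-at-0 reproduces the observed 0.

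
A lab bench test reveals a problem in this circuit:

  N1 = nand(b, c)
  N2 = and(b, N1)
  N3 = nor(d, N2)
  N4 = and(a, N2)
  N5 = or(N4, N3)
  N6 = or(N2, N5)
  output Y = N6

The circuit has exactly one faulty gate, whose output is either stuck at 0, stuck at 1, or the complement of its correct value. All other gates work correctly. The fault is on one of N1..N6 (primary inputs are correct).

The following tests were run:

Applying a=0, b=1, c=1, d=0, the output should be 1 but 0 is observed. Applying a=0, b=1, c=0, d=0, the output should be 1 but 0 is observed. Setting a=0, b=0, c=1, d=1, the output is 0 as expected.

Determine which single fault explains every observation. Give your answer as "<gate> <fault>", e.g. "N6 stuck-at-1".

N6 stuck-at-0

Fault-free values for test 1 (a=0, b=1, c=1, d=0): N1=0, N2=0, N3=1, N4=0, N5=1, N6=1, giving Y=1. Observed 0.
Test 1: faults giving observed 0 are {N3 stuck-at-0, N3 inverted output, N5 stuck-at-0, N5 inverted output, N6 stuck-at-0, N6 inverted output}.
Test 2 (a=0, b=1, c=0, d=0): fault-free N1=1, N2=1, N3=0, N4=0, N5=0, N6=1 → 1; observed 0. Eliminates N3 stuck-at-0, N3 inverted output, N5 stuck-at-0, N5 inverted output.
Test 3 (a=0, b=0, c=1, d=1): fault-free N1=1, N2=0, N3=0, N4=0, N5=0, N6=0 → 0; observed 0. Eliminates N6 inverted output.
Only N6 stuck-at-0 is consistent with every test.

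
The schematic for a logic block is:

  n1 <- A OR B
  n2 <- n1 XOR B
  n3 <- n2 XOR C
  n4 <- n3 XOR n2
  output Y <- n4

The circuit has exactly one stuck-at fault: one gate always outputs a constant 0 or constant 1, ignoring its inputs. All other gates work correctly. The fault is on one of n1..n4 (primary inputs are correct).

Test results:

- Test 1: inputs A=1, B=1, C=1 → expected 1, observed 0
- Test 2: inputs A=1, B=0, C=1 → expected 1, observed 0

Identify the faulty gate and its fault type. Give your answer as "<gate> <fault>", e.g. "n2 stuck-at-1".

Fault-free values for test 1 (A=1, B=1, C=1): n1=1, n2=0, n3=1, n4=1, giving Y=1. Observed 0.
Test 1: faults giving observed 0 are {n3 stuck-at-0, n4 stuck-at-0}.
Test 2 (A=1, B=0, C=1): fault-free n1=1, n2=1, n3=0, n4=1 → 1; observed 0. Eliminates n3 stuck-at-0.
Only n4 stuck-at-0 is consistent with every test.

n4 stuck-at-0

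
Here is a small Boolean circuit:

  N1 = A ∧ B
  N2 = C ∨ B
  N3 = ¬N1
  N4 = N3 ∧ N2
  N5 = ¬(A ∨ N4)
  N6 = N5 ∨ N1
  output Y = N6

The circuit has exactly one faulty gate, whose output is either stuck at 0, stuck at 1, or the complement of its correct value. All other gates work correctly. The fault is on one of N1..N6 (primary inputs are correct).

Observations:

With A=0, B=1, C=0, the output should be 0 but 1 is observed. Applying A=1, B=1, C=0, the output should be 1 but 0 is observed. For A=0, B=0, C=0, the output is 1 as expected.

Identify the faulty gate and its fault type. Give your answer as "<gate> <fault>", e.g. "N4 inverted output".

N1 inverted output

Fault-free values for test 1 (A=0, B=1, C=0): N1=0, N2=1, N3=1, N4=1, N5=0, N6=0, giving Y=0. Observed 1.
Test 1: faults giving observed 1 are {N1 stuck-at-1, N1 inverted output, N2 stuck-at-0, N2 inverted output, N3 stuck-at-0, N3 inverted output, N4 stuck-at-0, N4 inverted output, N5 stuck-at-1, N5 inverted output, N6 stuck-at-1, N6 inverted output}.
Test 2 (A=1, B=1, C=0): fault-free N1=1, N2=1, N3=0, N4=0, N5=0, N6=1 → 1; observed 0. Eliminates N1 stuck-at-1, N2 stuck-at-0, N2 inverted output, N3 stuck-at-0, N3 inverted output, N4 stuck-at-0, N4 inverted output, N5 stuck-at-1, N5 inverted output, N6 stuck-at-1.
Test 3 (A=0, B=0, C=0): fault-free N1=0, N2=0, N3=1, N4=0, N5=1, N6=1 → 1; observed 1. Eliminates N6 inverted output.
Only N1 inverted output is consistent with every test.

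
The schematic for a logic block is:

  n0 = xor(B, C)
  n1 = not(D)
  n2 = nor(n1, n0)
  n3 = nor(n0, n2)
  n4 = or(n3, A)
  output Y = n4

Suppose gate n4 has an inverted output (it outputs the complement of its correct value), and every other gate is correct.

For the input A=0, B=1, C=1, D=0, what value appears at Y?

Propagate with n4 forced: n0=0, n1=1, n2=0, n3=1, n4=0 [inverted output].
So Y = 0. (Without the fault it would be 1.)

0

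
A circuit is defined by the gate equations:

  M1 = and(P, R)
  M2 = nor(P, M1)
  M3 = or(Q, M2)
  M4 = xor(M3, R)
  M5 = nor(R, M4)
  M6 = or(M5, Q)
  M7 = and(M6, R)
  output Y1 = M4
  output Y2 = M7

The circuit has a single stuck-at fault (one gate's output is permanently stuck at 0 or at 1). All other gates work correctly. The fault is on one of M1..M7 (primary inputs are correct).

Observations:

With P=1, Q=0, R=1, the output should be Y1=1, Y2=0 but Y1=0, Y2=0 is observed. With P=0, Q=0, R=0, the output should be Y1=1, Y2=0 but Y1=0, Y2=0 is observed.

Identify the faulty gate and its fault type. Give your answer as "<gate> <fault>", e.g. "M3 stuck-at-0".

Fault-free values for test 1 (P=1, Q=0, R=1): M1=1, M2=0, M3=0, M4=1, M5=0, M6=0, M7=0, giving Y1=1, Y2=0. Observed Y1=0, Y2=0.
Test 1: faults giving observed Y1=0, Y2=0 are {M2 stuck-at-1, M3 stuck-at-1, M4 stuck-at-0}.
Test 2 (P=0, Q=0, R=0): fault-free M1=0, M2=1, M3=1, M4=1, M5=0, M6=0, M7=0 → Y1=1, Y2=0; observed Y1=0, Y2=0. Eliminates M2 stuck-at-1, M3 stuck-at-1.
Only M4 stuck-at-0 is consistent with every test.

M4 stuck-at-0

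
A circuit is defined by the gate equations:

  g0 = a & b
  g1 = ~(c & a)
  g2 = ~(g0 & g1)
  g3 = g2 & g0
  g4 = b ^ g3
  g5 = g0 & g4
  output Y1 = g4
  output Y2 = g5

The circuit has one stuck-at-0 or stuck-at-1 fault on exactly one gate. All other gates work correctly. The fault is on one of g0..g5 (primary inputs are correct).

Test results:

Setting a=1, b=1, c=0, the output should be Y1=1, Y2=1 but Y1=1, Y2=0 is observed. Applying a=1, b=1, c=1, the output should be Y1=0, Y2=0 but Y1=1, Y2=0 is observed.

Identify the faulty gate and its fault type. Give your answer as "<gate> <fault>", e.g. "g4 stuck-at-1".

g0 stuck-at-0

Fault-free values for test 1 (a=1, b=1, c=0): g0=1, g1=1, g2=0, g3=0, g4=1, g5=1, giving Y1=1, Y2=1. Observed Y1=1, Y2=0.
Test 1: faults giving observed Y1=1, Y2=0 are {g0 stuck-at-0, g5 stuck-at-0}.
Test 2 (a=1, b=1, c=1): fault-free g0=1, g1=0, g2=1, g3=1, g4=0, g5=0 → Y1=0, Y2=0; observed Y1=1, Y2=0. Eliminates g5 stuck-at-0.
Only g0 stuck-at-0 is consistent with every test.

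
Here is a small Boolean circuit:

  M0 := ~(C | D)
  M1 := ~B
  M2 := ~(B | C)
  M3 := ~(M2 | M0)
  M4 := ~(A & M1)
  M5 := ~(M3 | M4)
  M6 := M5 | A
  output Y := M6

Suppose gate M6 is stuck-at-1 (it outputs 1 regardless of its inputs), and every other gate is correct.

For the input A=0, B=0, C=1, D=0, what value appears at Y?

1

Propagate with M6 forced: M0=0, M1=1, M2=0, M3=1, M4=1, M5=0, M6=1 [stuck-at-1].
So Y = 1. (Without the fault it would be 0.)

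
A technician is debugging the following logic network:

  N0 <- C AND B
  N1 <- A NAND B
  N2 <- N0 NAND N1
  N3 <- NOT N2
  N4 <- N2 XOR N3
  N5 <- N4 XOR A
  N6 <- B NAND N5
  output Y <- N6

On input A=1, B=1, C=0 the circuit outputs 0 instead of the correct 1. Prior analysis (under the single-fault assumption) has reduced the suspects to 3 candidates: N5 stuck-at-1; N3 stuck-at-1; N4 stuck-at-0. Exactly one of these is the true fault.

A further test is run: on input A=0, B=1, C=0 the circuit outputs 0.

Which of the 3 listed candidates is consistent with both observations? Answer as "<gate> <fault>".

N5 stuck-at-1

Evaluate each candidate on input A=0, B=1, C=0:
  N5 stuck-at-1: N0=0, N1=1, N2=1, N3=0, N4=1, N5=1 [stuck-at-1], N6=0 → 0 — matches
  N3 stuck-at-1: N0=0, N1=1, N2=1, N3=1 [stuck-at-1], N4=0, N5=0, N6=1 → 1 — eliminated
  N4 stuck-at-0: N0=0, N1=1, N2=1, N3=0, N4=0 [stuck-at-0], N5=0, N6=1 → 1 — eliminated
Only N5 stuck-at-1 reproduces the observed 0.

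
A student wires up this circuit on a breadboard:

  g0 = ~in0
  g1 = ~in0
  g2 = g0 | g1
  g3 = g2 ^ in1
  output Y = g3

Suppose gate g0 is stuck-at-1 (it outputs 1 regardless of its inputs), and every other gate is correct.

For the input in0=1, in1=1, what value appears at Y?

0

Propagate with g0 forced: g0=1 [stuck-at-1], g1=0, g2=1, g3=0.
So Y = 0. (Without the fault it would be 1.)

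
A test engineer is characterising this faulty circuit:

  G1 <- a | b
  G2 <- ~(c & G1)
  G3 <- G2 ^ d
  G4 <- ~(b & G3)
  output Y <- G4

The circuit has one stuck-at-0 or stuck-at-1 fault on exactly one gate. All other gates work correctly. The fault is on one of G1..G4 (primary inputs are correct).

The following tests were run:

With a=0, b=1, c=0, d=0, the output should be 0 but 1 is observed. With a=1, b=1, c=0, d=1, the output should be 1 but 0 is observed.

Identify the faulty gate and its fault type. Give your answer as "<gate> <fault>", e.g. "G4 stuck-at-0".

Fault-free values for test 1 (a=0, b=1, c=0, d=0): G1=1, G2=1, G3=1, G4=0, giving Y=0. Observed 1.
Test 1: faults giving observed 1 are {G2 stuck-at-0, G3 stuck-at-0, G4 stuck-at-1}.
Test 2 (a=1, b=1, c=0, d=1): fault-free G1=1, G2=1, G3=0, G4=1 → 1; observed 0. Eliminates G3 stuck-at-0, G4 stuck-at-1.
Only G2 stuck-at-0 is consistent with every test.

G2 stuck-at-0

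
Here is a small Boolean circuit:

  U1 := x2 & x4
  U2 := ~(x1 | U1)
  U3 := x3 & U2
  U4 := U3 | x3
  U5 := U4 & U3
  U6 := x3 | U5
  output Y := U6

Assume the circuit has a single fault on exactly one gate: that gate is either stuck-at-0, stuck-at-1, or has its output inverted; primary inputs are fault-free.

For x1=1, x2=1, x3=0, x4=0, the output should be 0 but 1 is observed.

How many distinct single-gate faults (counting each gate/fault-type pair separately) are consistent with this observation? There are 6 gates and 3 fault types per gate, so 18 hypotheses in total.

6

Fault-free: U1=0, U2=0, U3=0, U4=0, U5=0, U6=0 → 0. Observed 1.
  U1: none of the 3 fault types match ✗
  U2: none of the 3 fault types match ✗
  U3: stuck-at-1, inverted output ✓; others ✗
  U4: none of the 3 fault types match ✗
  U5: stuck-at-1, inverted output ✓; others ✗
  U6: stuck-at-1, inverted output ✓; others ✗
Consistent faults: {U3 stuck-at-1, U3 inverted output, U5 stuck-at-1, U5 inverted output, U6 stuck-at-1, U6 inverted output} — 6 in all.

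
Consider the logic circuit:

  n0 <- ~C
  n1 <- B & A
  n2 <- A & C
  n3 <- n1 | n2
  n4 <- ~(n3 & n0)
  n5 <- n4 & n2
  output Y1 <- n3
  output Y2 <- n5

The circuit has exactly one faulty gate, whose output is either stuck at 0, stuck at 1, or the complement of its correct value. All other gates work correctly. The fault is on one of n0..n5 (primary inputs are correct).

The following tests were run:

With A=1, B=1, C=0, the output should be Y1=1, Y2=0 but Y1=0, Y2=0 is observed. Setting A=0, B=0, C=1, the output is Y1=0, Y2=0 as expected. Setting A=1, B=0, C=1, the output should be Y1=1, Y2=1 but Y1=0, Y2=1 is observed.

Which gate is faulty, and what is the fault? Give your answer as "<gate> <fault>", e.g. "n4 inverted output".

n3 stuck-at-0

Fault-free values for test 1 (A=1, B=1, C=0): n0=1, n1=1, n2=0, n3=1, n4=0, n5=0, giving Y1=1, Y2=0. Observed Y1=0, Y2=0.
Test 1: faults giving observed Y1=0, Y2=0 are {n1 stuck-at-0, n1 inverted output, n3 stuck-at-0, n3 inverted output}.
Test 2 (A=0, B=0, C=1): fault-free n0=0, n1=0, n2=0, n3=0, n4=1, n5=0 → Y1=0, Y2=0; observed Y1=0, Y2=0. Eliminates n1 inverted output, n3 inverted output.
Test 3 (A=1, B=0, C=1): fault-free n0=0, n1=0, n2=1, n3=1, n4=1, n5=1 → Y1=1, Y2=1; observed Y1=0, Y2=1. Eliminates n1 stuck-at-0.
Only n3 stuck-at-0 is consistent with every test.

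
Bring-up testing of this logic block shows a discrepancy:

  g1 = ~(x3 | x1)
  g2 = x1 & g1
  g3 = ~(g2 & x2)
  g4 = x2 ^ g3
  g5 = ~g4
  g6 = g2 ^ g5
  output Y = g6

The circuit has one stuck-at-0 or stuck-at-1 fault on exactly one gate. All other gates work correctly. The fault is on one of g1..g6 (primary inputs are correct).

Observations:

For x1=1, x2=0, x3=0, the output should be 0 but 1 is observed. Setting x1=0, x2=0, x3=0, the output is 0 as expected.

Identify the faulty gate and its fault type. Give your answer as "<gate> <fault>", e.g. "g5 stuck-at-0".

g1 stuck-at-1

Fault-free values for test 1 (x1=1, x2=0, x3=0): g1=0, g2=0, g3=1, g4=1, g5=0, g6=0, giving Y=0. Observed 1.
Test 1: faults giving observed 1 are {g1 stuck-at-1, g2 stuck-at-1, g3 stuck-at-0, g4 stuck-at-0, g5 stuck-at-1, g6 stuck-at-1}.
Test 2 (x1=0, x2=0, x3=0): fault-free g1=1, g2=0, g3=1, g4=1, g5=0, g6=0 → 0; observed 0. Eliminates g2 stuck-at-1, g3 stuck-at-0, g4 stuck-at-0, g5 stuck-at-1, g6 stuck-at-1.
Only g1 stuck-at-1 is consistent with every test.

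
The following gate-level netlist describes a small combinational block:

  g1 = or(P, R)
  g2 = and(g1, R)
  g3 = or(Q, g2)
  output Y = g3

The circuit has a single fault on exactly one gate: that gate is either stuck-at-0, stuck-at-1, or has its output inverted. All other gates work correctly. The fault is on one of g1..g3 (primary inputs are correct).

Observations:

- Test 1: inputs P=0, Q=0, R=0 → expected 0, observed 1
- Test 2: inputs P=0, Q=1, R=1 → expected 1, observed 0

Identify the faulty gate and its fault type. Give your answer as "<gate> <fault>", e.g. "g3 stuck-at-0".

Fault-free values for test 1 (P=0, Q=0, R=0): g1=0, g2=0, g3=0, giving Y=0. Observed 1.
Test 1: faults giving observed 1 are {g2 stuck-at-1, g2 inverted output, g3 stuck-at-1, g3 inverted output}.
Test 2 (P=0, Q=1, R=1): fault-free g1=1, g2=1, g3=1 → 1; observed 0. Eliminates g2 stuck-at-1, g2 inverted output, g3 stuck-at-1.
Only g3 inverted output is consistent with every test.

g3 inverted output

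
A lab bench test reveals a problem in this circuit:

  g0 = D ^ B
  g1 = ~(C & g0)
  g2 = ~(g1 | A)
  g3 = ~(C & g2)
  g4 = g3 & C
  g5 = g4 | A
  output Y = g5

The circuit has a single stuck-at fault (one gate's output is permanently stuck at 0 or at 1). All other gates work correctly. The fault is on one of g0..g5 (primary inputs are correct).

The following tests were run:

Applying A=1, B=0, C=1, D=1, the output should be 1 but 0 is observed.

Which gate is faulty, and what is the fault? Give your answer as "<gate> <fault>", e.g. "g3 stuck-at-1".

g5 stuck-at-0

Fault-free values for test 1 (A=1, B=0, C=1, D=1): g0=1, g1=0, g2=0, g3=1, g4=1, g5=1, giving Y=1. Observed 0.
Test 1: faults giving observed 0 are {g5 stuck-at-0}.
Only g5 stuck-at-0 is consistent with every test.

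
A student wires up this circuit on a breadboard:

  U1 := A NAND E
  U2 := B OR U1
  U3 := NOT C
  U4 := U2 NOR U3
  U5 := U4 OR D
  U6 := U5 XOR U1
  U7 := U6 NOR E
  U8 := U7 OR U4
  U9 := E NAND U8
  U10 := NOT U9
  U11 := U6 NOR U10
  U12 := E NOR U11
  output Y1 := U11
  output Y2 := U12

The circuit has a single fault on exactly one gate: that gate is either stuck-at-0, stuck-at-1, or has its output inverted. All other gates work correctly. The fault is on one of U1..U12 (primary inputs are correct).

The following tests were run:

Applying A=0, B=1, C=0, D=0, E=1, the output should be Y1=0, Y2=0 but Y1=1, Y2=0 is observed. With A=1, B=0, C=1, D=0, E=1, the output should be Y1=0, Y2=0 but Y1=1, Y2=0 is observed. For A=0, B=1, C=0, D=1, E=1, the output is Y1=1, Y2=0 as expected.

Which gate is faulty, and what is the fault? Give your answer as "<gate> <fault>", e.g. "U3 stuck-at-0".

Fault-free values for test 1 (A=0, B=1, C=0, D=0, E=1): U1=1, U2=1, U3=1, U4=0, U5=0, U6=1, U7=0, U8=0, U9=1, U10=0, U11=0, U12=0, giving Y1=0, Y2=0. Observed Y1=1, Y2=0.
Test 1: faults giving observed Y1=1, Y2=0 are {U1 stuck-at-0, U1 inverted output, U5 stuck-at-1, U5 inverted output, U6 stuck-at-0, U6 inverted output, U11 stuck-at-1, U11 inverted output}.
Test 2 (A=1, B=0, C=1, D=0, E=1): fault-free U1=0, U2=0, U3=0, U4=1, U5=1, U6=1, U7=0, U8=1, U9=0, U10=1, U11=0, U12=0 → Y1=0, Y2=0; observed Y1=1, Y2=0. Eliminates U1 stuck-at-0, U1 inverted output, U5 stuck-at-1, U5 inverted output, U6 stuck-at-0, U6 inverted output.
Test 3 (A=0, B=1, C=0, D=1, E=1): fault-free U1=1, U2=1, U3=1, U4=0, U5=1, U6=0, U7=0, U8=0, U9=1, U10=0, U11=1, U12=0 → Y1=1, Y2=0; observed Y1=1, Y2=0. Eliminates U11 inverted output.
Only U11 stuck-at-1 is consistent with every test.

U11 stuck-at-1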